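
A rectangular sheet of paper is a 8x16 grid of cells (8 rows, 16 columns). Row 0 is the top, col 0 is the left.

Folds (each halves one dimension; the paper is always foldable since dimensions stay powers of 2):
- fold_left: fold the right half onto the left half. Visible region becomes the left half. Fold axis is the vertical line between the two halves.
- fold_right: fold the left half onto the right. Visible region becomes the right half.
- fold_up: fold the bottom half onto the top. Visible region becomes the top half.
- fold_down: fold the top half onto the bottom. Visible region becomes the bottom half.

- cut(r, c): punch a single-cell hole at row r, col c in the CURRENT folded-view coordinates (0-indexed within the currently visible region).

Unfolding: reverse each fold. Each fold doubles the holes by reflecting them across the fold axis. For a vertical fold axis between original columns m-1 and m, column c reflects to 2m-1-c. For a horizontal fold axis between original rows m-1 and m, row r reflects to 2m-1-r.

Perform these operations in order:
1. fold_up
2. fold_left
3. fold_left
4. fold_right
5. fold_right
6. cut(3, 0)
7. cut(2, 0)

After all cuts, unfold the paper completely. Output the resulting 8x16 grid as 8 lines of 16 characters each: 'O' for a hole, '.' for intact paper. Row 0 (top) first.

Answer: ................
................
OOOOOOOOOOOOOOOO
OOOOOOOOOOOOOOOO
OOOOOOOOOOOOOOOO
OOOOOOOOOOOOOOOO
................
................

Derivation:
Op 1 fold_up: fold axis h@4; visible region now rows[0,4) x cols[0,16) = 4x16
Op 2 fold_left: fold axis v@8; visible region now rows[0,4) x cols[0,8) = 4x8
Op 3 fold_left: fold axis v@4; visible region now rows[0,4) x cols[0,4) = 4x4
Op 4 fold_right: fold axis v@2; visible region now rows[0,4) x cols[2,4) = 4x2
Op 5 fold_right: fold axis v@3; visible region now rows[0,4) x cols[3,4) = 4x1
Op 6 cut(3, 0): punch at orig (3,3); cuts so far [(3, 3)]; region rows[0,4) x cols[3,4) = 4x1
Op 7 cut(2, 0): punch at orig (2,3); cuts so far [(2, 3), (3, 3)]; region rows[0,4) x cols[3,4) = 4x1
Unfold 1 (reflect across v@3): 4 holes -> [(2, 2), (2, 3), (3, 2), (3, 3)]
Unfold 2 (reflect across v@2): 8 holes -> [(2, 0), (2, 1), (2, 2), (2, 3), (3, 0), (3, 1), (3, 2), (3, 3)]
Unfold 3 (reflect across v@4): 16 holes -> [(2, 0), (2, 1), (2, 2), (2, 3), (2, 4), (2, 5), (2, 6), (2, 7), (3, 0), (3, 1), (3, 2), (3, 3), (3, 4), (3, 5), (3, 6), (3, 7)]
Unfold 4 (reflect across v@8): 32 holes -> [(2, 0), (2, 1), (2, 2), (2, 3), (2, 4), (2, 5), (2, 6), (2, 7), (2, 8), (2, 9), (2, 10), (2, 11), (2, 12), (2, 13), (2, 14), (2, 15), (3, 0), (3, 1), (3, 2), (3, 3), (3, 4), (3, 5), (3, 6), (3, 7), (3, 8), (3, 9), (3, 10), (3, 11), (3, 12), (3, 13), (3, 14), (3, 15)]
Unfold 5 (reflect across h@4): 64 holes -> [(2, 0), (2, 1), (2, 2), (2, 3), (2, 4), (2, 5), (2, 6), (2, 7), (2, 8), (2, 9), (2, 10), (2, 11), (2, 12), (2, 13), (2, 14), (2, 15), (3, 0), (3, 1), (3, 2), (3, 3), (3, 4), (3, 5), (3, 6), (3, 7), (3, 8), (3, 9), (3, 10), (3, 11), (3, 12), (3, 13), (3, 14), (3, 15), (4, 0), (4, 1), (4, 2), (4, 3), (4, 4), (4, 5), (4, 6), (4, 7), (4, 8), (4, 9), (4, 10), (4, 11), (4, 12), (4, 13), (4, 14), (4, 15), (5, 0), (5, 1), (5, 2), (5, 3), (5, 4), (5, 5), (5, 6), (5, 7), (5, 8), (5, 9), (5, 10), (5, 11), (5, 12), (5, 13), (5, 14), (5, 15)]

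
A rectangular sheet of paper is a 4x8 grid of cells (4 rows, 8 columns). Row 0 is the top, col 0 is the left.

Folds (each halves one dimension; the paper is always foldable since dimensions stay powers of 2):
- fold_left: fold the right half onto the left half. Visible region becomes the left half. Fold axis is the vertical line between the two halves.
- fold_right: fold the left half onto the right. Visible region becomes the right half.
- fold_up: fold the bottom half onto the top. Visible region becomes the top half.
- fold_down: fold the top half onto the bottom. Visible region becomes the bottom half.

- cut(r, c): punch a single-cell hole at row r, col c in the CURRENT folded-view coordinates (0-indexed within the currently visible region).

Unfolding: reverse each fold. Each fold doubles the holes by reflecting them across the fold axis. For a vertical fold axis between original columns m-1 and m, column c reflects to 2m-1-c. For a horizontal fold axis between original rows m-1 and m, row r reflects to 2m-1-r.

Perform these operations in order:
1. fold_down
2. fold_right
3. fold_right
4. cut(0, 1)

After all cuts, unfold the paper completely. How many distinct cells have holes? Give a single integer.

Answer: 8

Derivation:
Op 1 fold_down: fold axis h@2; visible region now rows[2,4) x cols[0,8) = 2x8
Op 2 fold_right: fold axis v@4; visible region now rows[2,4) x cols[4,8) = 2x4
Op 3 fold_right: fold axis v@6; visible region now rows[2,4) x cols[6,8) = 2x2
Op 4 cut(0, 1): punch at orig (2,7); cuts so far [(2, 7)]; region rows[2,4) x cols[6,8) = 2x2
Unfold 1 (reflect across v@6): 2 holes -> [(2, 4), (2, 7)]
Unfold 2 (reflect across v@4): 4 holes -> [(2, 0), (2, 3), (2, 4), (2, 7)]
Unfold 3 (reflect across h@2): 8 holes -> [(1, 0), (1, 3), (1, 4), (1, 7), (2, 0), (2, 3), (2, 4), (2, 7)]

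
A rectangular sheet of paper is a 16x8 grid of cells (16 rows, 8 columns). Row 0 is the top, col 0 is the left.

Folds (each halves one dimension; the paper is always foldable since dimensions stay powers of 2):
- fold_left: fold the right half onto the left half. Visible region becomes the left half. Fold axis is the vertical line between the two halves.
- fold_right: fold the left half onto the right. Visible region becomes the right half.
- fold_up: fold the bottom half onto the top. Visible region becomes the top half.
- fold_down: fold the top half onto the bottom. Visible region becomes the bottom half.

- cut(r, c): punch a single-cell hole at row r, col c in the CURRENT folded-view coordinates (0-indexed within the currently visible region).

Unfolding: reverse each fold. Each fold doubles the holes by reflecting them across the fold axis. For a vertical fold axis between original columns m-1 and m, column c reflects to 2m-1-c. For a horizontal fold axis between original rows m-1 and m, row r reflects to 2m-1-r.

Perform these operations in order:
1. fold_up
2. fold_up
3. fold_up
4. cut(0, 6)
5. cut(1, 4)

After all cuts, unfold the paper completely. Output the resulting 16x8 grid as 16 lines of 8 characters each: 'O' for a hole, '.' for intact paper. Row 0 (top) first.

Op 1 fold_up: fold axis h@8; visible region now rows[0,8) x cols[0,8) = 8x8
Op 2 fold_up: fold axis h@4; visible region now rows[0,4) x cols[0,8) = 4x8
Op 3 fold_up: fold axis h@2; visible region now rows[0,2) x cols[0,8) = 2x8
Op 4 cut(0, 6): punch at orig (0,6); cuts so far [(0, 6)]; region rows[0,2) x cols[0,8) = 2x8
Op 5 cut(1, 4): punch at orig (1,4); cuts so far [(0, 6), (1, 4)]; region rows[0,2) x cols[0,8) = 2x8
Unfold 1 (reflect across h@2): 4 holes -> [(0, 6), (1, 4), (2, 4), (3, 6)]
Unfold 2 (reflect across h@4): 8 holes -> [(0, 6), (1, 4), (2, 4), (3, 6), (4, 6), (5, 4), (6, 4), (7, 6)]
Unfold 3 (reflect across h@8): 16 holes -> [(0, 6), (1, 4), (2, 4), (3, 6), (4, 6), (5, 4), (6, 4), (7, 6), (8, 6), (9, 4), (10, 4), (11, 6), (12, 6), (13, 4), (14, 4), (15, 6)]

Answer: ......O.
....O...
....O...
......O.
......O.
....O...
....O...
......O.
......O.
....O...
....O...
......O.
......O.
....O...
....O...
......O.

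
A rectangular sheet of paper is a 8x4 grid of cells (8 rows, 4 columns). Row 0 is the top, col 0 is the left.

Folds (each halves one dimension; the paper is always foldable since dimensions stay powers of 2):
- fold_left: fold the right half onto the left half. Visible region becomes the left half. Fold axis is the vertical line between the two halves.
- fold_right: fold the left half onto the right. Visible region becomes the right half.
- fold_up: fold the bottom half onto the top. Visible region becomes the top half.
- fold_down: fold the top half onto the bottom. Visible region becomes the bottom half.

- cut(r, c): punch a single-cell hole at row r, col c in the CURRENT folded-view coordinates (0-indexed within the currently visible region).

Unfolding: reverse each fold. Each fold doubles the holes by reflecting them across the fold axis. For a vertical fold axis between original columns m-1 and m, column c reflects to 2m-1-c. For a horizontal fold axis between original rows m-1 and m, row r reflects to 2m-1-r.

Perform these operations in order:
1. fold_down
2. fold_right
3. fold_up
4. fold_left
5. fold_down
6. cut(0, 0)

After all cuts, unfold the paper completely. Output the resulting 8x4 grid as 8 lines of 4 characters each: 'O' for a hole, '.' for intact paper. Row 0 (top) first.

Op 1 fold_down: fold axis h@4; visible region now rows[4,8) x cols[0,4) = 4x4
Op 2 fold_right: fold axis v@2; visible region now rows[4,8) x cols[2,4) = 4x2
Op 3 fold_up: fold axis h@6; visible region now rows[4,6) x cols[2,4) = 2x2
Op 4 fold_left: fold axis v@3; visible region now rows[4,6) x cols[2,3) = 2x1
Op 5 fold_down: fold axis h@5; visible region now rows[5,6) x cols[2,3) = 1x1
Op 6 cut(0, 0): punch at orig (5,2); cuts so far [(5, 2)]; region rows[5,6) x cols[2,3) = 1x1
Unfold 1 (reflect across h@5): 2 holes -> [(4, 2), (5, 2)]
Unfold 2 (reflect across v@3): 4 holes -> [(4, 2), (4, 3), (5, 2), (5, 3)]
Unfold 3 (reflect across h@6): 8 holes -> [(4, 2), (4, 3), (5, 2), (5, 3), (6, 2), (6, 3), (7, 2), (7, 3)]
Unfold 4 (reflect across v@2): 16 holes -> [(4, 0), (4, 1), (4, 2), (4, 3), (5, 0), (5, 1), (5, 2), (5, 3), (6, 0), (6, 1), (6, 2), (6, 3), (7, 0), (7, 1), (7, 2), (7, 3)]
Unfold 5 (reflect across h@4): 32 holes -> [(0, 0), (0, 1), (0, 2), (0, 3), (1, 0), (1, 1), (1, 2), (1, 3), (2, 0), (2, 1), (2, 2), (2, 3), (3, 0), (3, 1), (3, 2), (3, 3), (4, 0), (4, 1), (4, 2), (4, 3), (5, 0), (5, 1), (5, 2), (5, 3), (6, 0), (6, 1), (6, 2), (6, 3), (7, 0), (7, 1), (7, 2), (7, 3)]

Answer: OOOO
OOOO
OOOO
OOOO
OOOO
OOOO
OOOO
OOOO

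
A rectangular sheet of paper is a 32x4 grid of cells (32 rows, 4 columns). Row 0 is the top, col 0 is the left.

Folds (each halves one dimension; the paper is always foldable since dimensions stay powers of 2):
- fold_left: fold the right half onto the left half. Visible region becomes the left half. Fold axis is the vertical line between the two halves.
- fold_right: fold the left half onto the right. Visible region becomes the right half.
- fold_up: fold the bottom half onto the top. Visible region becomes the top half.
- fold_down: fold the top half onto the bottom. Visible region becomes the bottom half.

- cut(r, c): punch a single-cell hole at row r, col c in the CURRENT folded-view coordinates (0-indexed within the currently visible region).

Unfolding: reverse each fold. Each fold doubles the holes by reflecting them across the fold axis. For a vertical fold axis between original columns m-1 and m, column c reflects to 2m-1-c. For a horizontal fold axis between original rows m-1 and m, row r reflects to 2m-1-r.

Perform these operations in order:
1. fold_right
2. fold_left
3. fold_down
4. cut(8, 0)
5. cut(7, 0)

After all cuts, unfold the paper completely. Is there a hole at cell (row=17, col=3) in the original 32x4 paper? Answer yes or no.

Op 1 fold_right: fold axis v@2; visible region now rows[0,32) x cols[2,4) = 32x2
Op 2 fold_left: fold axis v@3; visible region now rows[0,32) x cols[2,3) = 32x1
Op 3 fold_down: fold axis h@16; visible region now rows[16,32) x cols[2,3) = 16x1
Op 4 cut(8, 0): punch at orig (24,2); cuts so far [(24, 2)]; region rows[16,32) x cols[2,3) = 16x1
Op 5 cut(7, 0): punch at orig (23,2); cuts so far [(23, 2), (24, 2)]; region rows[16,32) x cols[2,3) = 16x1
Unfold 1 (reflect across h@16): 4 holes -> [(7, 2), (8, 2), (23, 2), (24, 2)]
Unfold 2 (reflect across v@3): 8 holes -> [(7, 2), (7, 3), (8, 2), (8, 3), (23, 2), (23, 3), (24, 2), (24, 3)]
Unfold 3 (reflect across v@2): 16 holes -> [(7, 0), (7, 1), (7, 2), (7, 3), (8, 0), (8, 1), (8, 2), (8, 3), (23, 0), (23, 1), (23, 2), (23, 3), (24, 0), (24, 1), (24, 2), (24, 3)]
Holes: [(7, 0), (7, 1), (7, 2), (7, 3), (8, 0), (8, 1), (8, 2), (8, 3), (23, 0), (23, 1), (23, 2), (23, 3), (24, 0), (24, 1), (24, 2), (24, 3)]

Answer: no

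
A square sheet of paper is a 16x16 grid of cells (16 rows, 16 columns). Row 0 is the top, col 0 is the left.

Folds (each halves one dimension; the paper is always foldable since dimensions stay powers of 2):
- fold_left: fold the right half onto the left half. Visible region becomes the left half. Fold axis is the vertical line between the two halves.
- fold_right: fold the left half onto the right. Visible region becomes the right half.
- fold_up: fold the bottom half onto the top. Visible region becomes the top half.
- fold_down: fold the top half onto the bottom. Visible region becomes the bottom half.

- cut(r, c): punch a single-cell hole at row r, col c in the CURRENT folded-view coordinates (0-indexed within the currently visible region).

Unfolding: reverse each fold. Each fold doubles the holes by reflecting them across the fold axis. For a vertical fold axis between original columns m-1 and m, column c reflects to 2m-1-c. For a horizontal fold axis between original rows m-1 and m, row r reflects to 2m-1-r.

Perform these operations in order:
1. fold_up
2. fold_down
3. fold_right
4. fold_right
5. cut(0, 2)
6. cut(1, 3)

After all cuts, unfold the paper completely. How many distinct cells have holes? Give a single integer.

Answer: 32

Derivation:
Op 1 fold_up: fold axis h@8; visible region now rows[0,8) x cols[0,16) = 8x16
Op 2 fold_down: fold axis h@4; visible region now rows[4,8) x cols[0,16) = 4x16
Op 3 fold_right: fold axis v@8; visible region now rows[4,8) x cols[8,16) = 4x8
Op 4 fold_right: fold axis v@12; visible region now rows[4,8) x cols[12,16) = 4x4
Op 5 cut(0, 2): punch at orig (4,14); cuts so far [(4, 14)]; region rows[4,8) x cols[12,16) = 4x4
Op 6 cut(1, 3): punch at orig (5,15); cuts so far [(4, 14), (5, 15)]; region rows[4,8) x cols[12,16) = 4x4
Unfold 1 (reflect across v@12): 4 holes -> [(4, 9), (4, 14), (5, 8), (5, 15)]
Unfold 2 (reflect across v@8): 8 holes -> [(4, 1), (4, 6), (4, 9), (4, 14), (5, 0), (5, 7), (5, 8), (5, 15)]
Unfold 3 (reflect across h@4): 16 holes -> [(2, 0), (2, 7), (2, 8), (2, 15), (3, 1), (3, 6), (3, 9), (3, 14), (4, 1), (4, 6), (4, 9), (4, 14), (5, 0), (5, 7), (5, 8), (5, 15)]
Unfold 4 (reflect across h@8): 32 holes -> [(2, 0), (2, 7), (2, 8), (2, 15), (3, 1), (3, 6), (3, 9), (3, 14), (4, 1), (4, 6), (4, 9), (4, 14), (5, 0), (5, 7), (5, 8), (5, 15), (10, 0), (10, 7), (10, 8), (10, 15), (11, 1), (11, 6), (11, 9), (11, 14), (12, 1), (12, 6), (12, 9), (12, 14), (13, 0), (13, 7), (13, 8), (13, 15)]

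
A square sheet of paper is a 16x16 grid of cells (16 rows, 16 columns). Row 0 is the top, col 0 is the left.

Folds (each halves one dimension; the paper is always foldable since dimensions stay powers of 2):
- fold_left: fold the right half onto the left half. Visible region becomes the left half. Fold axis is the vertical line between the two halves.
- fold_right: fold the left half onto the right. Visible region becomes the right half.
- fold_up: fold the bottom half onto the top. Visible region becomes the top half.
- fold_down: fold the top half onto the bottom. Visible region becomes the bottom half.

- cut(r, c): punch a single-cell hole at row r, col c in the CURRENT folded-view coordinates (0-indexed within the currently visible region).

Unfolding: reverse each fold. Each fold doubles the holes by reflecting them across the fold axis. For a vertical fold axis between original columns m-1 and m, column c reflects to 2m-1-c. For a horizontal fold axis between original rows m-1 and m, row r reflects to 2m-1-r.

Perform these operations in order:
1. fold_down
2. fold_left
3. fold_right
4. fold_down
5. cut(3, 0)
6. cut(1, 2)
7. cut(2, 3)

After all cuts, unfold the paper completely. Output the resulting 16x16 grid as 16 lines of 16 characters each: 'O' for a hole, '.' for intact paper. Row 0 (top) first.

Answer: ...OO......OO...
O......OO......O
.O....O..O....O.
................
................
.O....O..O....O.
O......OO......O
...OO......OO...
...OO......OO...
O......OO......O
.O....O..O....O.
................
................
.O....O..O....O.
O......OO......O
...OO......OO...

Derivation:
Op 1 fold_down: fold axis h@8; visible region now rows[8,16) x cols[0,16) = 8x16
Op 2 fold_left: fold axis v@8; visible region now rows[8,16) x cols[0,8) = 8x8
Op 3 fold_right: fold axis v@4; visible region now rows[8,16) x cols[4,8) = 8x4
Op 4 fold_down: fold axis h@12; visible region now rows[12,16) x cols[4,8) = 4x4
Op 5 cut(3, 0): punch at orig (15,4); cuts so far [(15, 4)]; region rows[12,16) x cols[4,8) = 4x4
Op 6 cut(1, 2): punch at orig (13,6); cuts so far [(13, 6), (15, 4)]; region rows[12,16) x cols[4,8) = 4x4
Op 7 cut(2, 3): punch at orig (14,7); cuts so far [(13, 6), (14, 7), (15, 4)]; region rows[12,16) x cols[4,8) = 4x4
Unfold 1 (reflect across h@12): 6 holes -> [(8, 4), (9, 7), (10, 6), (13, 6), (14, 7), (15, 4)]
Unfold 2 (reflect across v@4): 12 holes -> [(8, 3), (8, 4), (9, 0), (9, 7), (10, 1), (10, 6), (13, 1), (13, 6), (14, 0), (14, 7), (15, 3), (15, 4)]
Unfold 3 (reflect across v@8): 24 holes -> [(8, 3), (8, 4), (8, 11), (8, 12), (9, 0), (9, 7), (9, 8), (9, 15), (10, 1), (10, 6), (10, 9), (10, 14), (13, 1), (13, 6), (13, 9), (13, 14), (14, 0), (14, 7), (14, 8), (14, 15), (15, 3), (15, 4), (15, 11), (15, 12)]
Unfold 4 (reflect across h@8): 48 holes -> [(0, 3), (0, 4), (0, 11), (0, 12), (1, 0), (1, 7), (1, 8), (1, 15), (2, 1), (2, 6), (2, 9), (2, 14), (5, 1), (5, 6), (5, 9), (5, 14), (6, 0), (6, 7), (6, 8), (6, 15), (7, 3), (7, 4), (7, 11), (7, 12), (8, 3), (8, 4), (8, 11), (8, 12), (9, 0), (9, 7), (9, 8), (9, 15), (10, 1), (10, 6), (10, 9), (10, 14), (13, 1), (13, 6), (13, 9), (13, 14), (14, 0), (14, 7), (14, 8), (14, 15), (15, 3), (15, 4), (15, 11), (15, 12)]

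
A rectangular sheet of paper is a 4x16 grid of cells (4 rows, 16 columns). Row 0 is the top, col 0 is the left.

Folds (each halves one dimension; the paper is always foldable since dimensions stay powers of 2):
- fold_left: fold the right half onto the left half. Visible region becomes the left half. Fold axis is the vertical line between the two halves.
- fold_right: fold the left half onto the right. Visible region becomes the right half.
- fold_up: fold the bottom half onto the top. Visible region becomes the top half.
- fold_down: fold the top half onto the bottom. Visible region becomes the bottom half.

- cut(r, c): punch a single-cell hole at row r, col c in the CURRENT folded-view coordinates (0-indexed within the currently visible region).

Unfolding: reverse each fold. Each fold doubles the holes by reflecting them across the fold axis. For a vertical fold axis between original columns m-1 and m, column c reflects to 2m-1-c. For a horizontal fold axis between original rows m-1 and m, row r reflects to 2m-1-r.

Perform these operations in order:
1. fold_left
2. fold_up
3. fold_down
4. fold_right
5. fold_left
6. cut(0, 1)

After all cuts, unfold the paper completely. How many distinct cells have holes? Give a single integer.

Op 1 fold_left: fold axis v@8; visible region now rows[0,4) x cols[0,8) = 4x8
Op 2 fold_up: fold axis h@2; visible region now rows[0,2) x cols[0,8) = 2x8
Op 3 fold_down: fold axis h@1; visible region now rows[1,2) x cols[0,8) = 1x8
Op 4 fold_right: fold axis v@4; visible region now rows[1,2) x cols[4,8) = 1x4
Op 5 fold_left: fold axis v@6; visible region now rows[1,2) x cols[4,6) = 1x2
Op 6 cut(0, 1): punch at orig (1,5); cuts so far [(1, 5)]; region rows[1,2) x cols[4,6) = 1x2
Unfold 1 (reflect across v@6): 2 holes -> [(1, 5), (1, 6)]
Unfold 2 (reflect across v@4): 4 holes -> [(1, 1), (1, 2), (1, 5), (1, 6)]
Unfold 3 (reflect across h@1): 8 holes -> [(0, 1), (0, 2), (0, 5), (0, 6), (1, 1), (1, 2), (1, 5), (1, 6)]
Unfold 4 (reflect across h@2): 16 holes -> [(0, 1), (0, 2), (0, 5), (0, 6), (1, 1), (1, 2), (1, 5), (1, 6), (2, 1), (2, 2), (2, 5), (2, 6), (3, 1), (3, 2), (3, 5), (3, 6)]
Unfold 5 (reflect across v@8): 32 holes -> [(0, 1), (0, 2), (0, 5), (0, 6), (0, 9), (0, 10), (0, 13), (0, 14), (1, 1), (1, 2), (1, 5), (1, 6), (1, 9), (1, 10), (1, 13), (1, 14), (2, 1), (2, 2), (2, 5), (2, 6), (2, 9), (2, 10), (2, 13), (2, 14), (3, 1), (3, 2), (3, 5), (3, 6), (3, 9), (3, 10), (3, 13), (3, 14)]

Answer: 32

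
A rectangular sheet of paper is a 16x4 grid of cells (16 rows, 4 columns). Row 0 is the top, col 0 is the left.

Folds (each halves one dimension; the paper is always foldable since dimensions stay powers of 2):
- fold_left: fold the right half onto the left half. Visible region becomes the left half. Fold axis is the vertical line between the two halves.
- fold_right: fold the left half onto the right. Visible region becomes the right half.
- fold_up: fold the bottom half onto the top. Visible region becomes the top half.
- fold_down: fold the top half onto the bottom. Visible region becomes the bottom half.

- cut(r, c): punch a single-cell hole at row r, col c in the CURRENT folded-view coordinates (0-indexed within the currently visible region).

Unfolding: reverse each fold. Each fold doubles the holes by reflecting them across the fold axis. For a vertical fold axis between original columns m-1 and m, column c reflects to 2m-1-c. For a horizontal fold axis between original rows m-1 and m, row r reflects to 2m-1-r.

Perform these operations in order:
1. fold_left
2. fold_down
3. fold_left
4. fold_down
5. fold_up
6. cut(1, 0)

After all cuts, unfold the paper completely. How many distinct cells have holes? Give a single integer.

Answer: 32

Derivation:
Op 1 fold_left: fold axis v@2; visible region now rows[0,16) x cols[0,2) = 16x2
Op 2 fold_down: fold axis h@8; visible region now rows[8,16) x cols[0,2) = 8x2
Op 3 fold_left: fold axis v@1; visible region now rows[8,16) x cols[0,1) = 8x1
Op 4 fold_down: fold axis h@12; visible region now rows[12,16) x cols[0,1) = 4x1
Op 5 fold_up: fold axis h@14; visible region now rows[12,14) x cols[0,1) = 2x1
Op 6 cut(1, 0): punch at orig (13,0); cuts so far [(13, 0)]; region rows[12,14) x cols[0,1) = 2x1
Unfold 1 (reflect across h@14): 2 holes -> [(13, 0), (14, 0)]
Unfold 2 (reflect across h@12): 4 holes -> [(9, 0), (10, 0), (13, 0), (14, 0)]
Unfold 3 (reflect across v@1): 8 holes -> [(9, 0), (9, 1), (10, 0), (10, 1), (13, 0), (13, 1), (14, 0), (14, 1)]
Unfold 4 (reflect across h@8): 16 holes -> [(1, 0), (1, 1), (2, 0), (2, 1), (5, 0), (5, 1), (6, 0), (6, 1), (9, 0), (9, 1), (10, 0), (10, 1), (13, 0), (13, 1), (14, 0), (14, 1)]
Unfold 5 (reflect across v@2): 32 holes -> [(1, 0), (1, 1), (1, 2), (1, 3), (2, 0), (2, 1), (2, 2), (2, 3), (5, 0), (5, 1), (5, 2), (5, 3), (6, 0), (6, 1), (6, 2), (6, 3), (9, 0), (9, 1), (9, 2), (9, 3), (10, 0), (10, 1), (10, 2), (10, 3), (13, 0), (13, 1), (13, 2), (13, 3), (14, 0), (14, 1), (14, 2), (14, 3)]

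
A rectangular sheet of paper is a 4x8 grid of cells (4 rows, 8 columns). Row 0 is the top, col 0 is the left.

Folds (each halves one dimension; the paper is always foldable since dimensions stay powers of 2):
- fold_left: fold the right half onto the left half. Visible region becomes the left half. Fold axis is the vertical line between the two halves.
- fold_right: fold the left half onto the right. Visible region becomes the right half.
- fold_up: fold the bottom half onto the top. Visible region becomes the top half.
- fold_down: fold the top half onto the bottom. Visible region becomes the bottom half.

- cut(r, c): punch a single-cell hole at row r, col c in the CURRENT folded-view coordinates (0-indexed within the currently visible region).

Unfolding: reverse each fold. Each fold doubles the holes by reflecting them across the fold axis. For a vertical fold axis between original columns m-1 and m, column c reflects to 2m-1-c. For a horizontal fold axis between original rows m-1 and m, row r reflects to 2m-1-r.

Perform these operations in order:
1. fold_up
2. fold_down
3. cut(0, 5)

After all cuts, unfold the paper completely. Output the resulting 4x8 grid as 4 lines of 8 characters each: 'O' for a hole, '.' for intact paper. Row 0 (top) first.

Op 1 fold_up: fold axis h@2; visible region now rows[0,2) x cols[0,8) = 2x8
Op 2 fold_down: fold axis h@1; visible region now rows[1,2) x cols[0,8) = 1x8
Op 3 cut(0, 5): punch at orig (1,5); cuts so far [(1, 5)]; region rows[1,2) x cols[0,8) = 1x8
Unfold 1 (reflect across h@1): 2 holes -> [(0, 5), (1, 5)]
Unfold 2 (reflect across h@2): 4 holes -> [(0, 5), (1, 5), (2, 5), (3, 5)]

Answer: .....O..
.....O..
.....O..
.....O..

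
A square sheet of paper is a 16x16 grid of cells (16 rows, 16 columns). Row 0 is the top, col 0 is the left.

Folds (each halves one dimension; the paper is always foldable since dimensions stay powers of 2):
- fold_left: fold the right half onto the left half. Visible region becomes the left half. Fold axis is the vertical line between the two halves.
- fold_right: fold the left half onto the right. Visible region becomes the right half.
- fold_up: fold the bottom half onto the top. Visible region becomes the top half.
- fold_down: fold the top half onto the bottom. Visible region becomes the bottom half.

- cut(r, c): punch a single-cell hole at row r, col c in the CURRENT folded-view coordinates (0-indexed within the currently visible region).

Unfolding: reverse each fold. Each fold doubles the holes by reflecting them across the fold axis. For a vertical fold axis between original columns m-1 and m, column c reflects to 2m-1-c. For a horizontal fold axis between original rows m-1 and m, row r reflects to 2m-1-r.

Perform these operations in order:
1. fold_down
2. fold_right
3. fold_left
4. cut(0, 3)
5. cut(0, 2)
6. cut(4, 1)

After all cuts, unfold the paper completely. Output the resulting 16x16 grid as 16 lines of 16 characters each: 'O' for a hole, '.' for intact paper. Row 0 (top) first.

Op 1 fold_down: fold axis h@8; visible region now rows[8,16) x cols[0,16) = 8x16
Op 2 fold_right: fold axis v@8; visible region now rows[8,16) x cols[8,16) = 8x8
Op 3 fold_left: fold axis v@12; visible region now rows[8,16) x cols[8,12) = 8x4
Op 4 cut(0, 3): punch at orig (8,11); cuts so far [(8, 11)]; region rows[8,16) x cols[8,12) = 8x4
Op 5 cut(0, 2): punch at orig (8,10); cuts so far [(8, 10), (8, 11)]; region rows[8,16) x cols[8,12) = 8x4
Op 6 cut(4, 1): punch at orig (12,9); cuts so far [(8, 10), (8, 11), (12, 9)]; region rows[8,16) x cols[8,12) = 8x4
Unfold 1 (reflect across v@12): 6 holes -> [(8, 10), (8, 11), (8, 12), (8, 13), (12, 9), (12, 14)]
Unfold 2 (reflect across v@8): 12 holes -> [(8, 2), (8, 3), (8, 4), (8, 5), (8, 10), (8, 11), (8, 12), (8, 13), (12, 1), (12, 6), (12, 9), (12, 14)]
Unfold 3 (reflect across h@8): 24 holes -> [(3, 1), (3, 6), (3, 9), (3, 14), (7, 2), (7, 3), (7, 4), (7, 5), (7, 10), (7, 11), (7, 12), (7, 13), (8, 2), (8, 3), (8, 4), (8, 5), (8, 10), (8, 11), (8, 12), (8, 13), (12, 1), (12, 6), (12, 9), (12, 14)]

Answer: ................
................
................
.O....O..O....O.
................
................
................
..OOOO....OOOO..
..OOOO....OOOO..
................
................
................
.O....O..O....O.
................
................
................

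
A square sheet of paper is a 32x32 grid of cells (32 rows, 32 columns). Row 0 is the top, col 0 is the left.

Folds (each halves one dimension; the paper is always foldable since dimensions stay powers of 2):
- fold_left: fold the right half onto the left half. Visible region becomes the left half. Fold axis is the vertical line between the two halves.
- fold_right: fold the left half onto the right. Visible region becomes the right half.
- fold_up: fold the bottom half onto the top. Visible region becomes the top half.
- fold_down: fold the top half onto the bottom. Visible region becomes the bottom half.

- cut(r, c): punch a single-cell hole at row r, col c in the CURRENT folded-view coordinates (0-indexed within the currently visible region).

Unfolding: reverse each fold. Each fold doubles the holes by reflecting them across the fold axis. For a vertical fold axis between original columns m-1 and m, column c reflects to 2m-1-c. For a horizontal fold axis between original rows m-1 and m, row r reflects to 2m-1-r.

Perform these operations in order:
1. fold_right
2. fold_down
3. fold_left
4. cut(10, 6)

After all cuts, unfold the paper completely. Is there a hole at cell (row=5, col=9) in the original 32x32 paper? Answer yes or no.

Answer: yes

Derivation:
Op 1 fold_right: fold axis v@16; visible region now rows[0,32) x cols[16,32) = 32x16
Op 2 fold_down: fold axis h@16; visible region now rows[16,32) x cols[16,32) = 16x16
Op 3 fold_left: fold axis v@24; visible region now rows[16,32) x cols[16,24) = 16x8
Op 4 cut(10, 6): punch at orig (26,22); cuts so far [(26, 22)]; region rows[16,32) x cols[16,24) = 16x8
Unfold 1 (reflect across v@24): 2 holes -> [(26, 22), (26, 25)]
Unfold 2 (reflect across h@16): 4 holes -> [(5, 22), (5, 25), (26, 22), (26, 25)]
Unfold 3 (reflect across v@16): 8 holes -> [(5, 6), (5, 9), (5, 22), (5, 25), (26, 6), (26, 9), (26, 22), (26, 25)]
Holes: [(5, 6), (5, 9), (5, 22), (5, 25), (26, 6), (26, 9), (26, 22), (26, 25)]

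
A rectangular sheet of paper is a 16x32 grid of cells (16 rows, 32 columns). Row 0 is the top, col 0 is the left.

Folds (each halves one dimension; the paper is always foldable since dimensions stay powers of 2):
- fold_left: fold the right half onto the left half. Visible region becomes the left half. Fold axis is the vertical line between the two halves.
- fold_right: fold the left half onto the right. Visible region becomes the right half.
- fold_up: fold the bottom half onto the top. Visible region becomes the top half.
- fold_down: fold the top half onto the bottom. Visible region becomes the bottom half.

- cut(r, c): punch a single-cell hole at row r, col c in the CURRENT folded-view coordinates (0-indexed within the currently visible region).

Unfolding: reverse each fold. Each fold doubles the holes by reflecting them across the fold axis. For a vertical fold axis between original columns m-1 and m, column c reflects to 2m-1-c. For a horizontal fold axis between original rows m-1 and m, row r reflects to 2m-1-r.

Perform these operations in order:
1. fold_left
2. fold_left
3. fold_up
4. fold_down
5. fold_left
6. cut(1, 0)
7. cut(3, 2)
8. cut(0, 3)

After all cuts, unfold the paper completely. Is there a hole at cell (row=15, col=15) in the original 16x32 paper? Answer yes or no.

Answer: no

Derivation:
Op 1 fold_left: fold axis v@16; visible region now rows[0,16) x cols[0,16) = 16x16
Op 2 fold_left: fold axis v@8; visible region now rows[0,16) x cols[0,8) = 16x8
Op 3 fold_up: fold axis h@8; visible region now rows[0,8) x cols[0,8) = 8x8
Op 4 fold_down: fold axis h@4; visible region now rows[4,8) x cols[0,8) = 4x8
Op 5 fold_left: fold axis v@4; visible region now rows[4,8) x cols[0,4) = 4x4
Op 6 cut(1, 0): punch at orig (5,0); cuts so far [(5, 0)]; region rows[4,8) x cols[0,4) = 4x4
Op 7 cut(3, 2): punch at orig (7,2); cuts so far [(5, 0), (7, 2)]; region rows[4,8) x cols[0,4) = 4x4
Op 8 cut(0, 3): punch at orig (4,3); cuts so far [(4, 3), (5, 0), (7, 2)]; region rows[4,8) x cols[0,4) = 4x4
Unfold 1 (reflect across v@4): 6 holes -> [(4, 3), (4, 4), (5, 0), (5, 7), (7, 2), (7, 5)]
Unfold 2 (reflect across h@4): 12 holes -> [(0, 2), (0, 5), (2, 0), (2, 7), (3, 3), (3, 4), (4, 3), (4, 4), (5, 0), (5, 7), (7, 2), (7, 5)]
Unfold 3 (reflect across h@8): 24 holes -> [(0, 2), (0, 5), (2, 0), (2, 7), (3, 3), (3, 4), (4, 3), (4, 4), (5, 0), (5, 7), (7, 2), (7, 5), (8, 2), (8, 5), (10, 0), (10, 7), (11, 3), (11, 4), (12, 3), (12, 4), (13, 0), (13, 7), (15, 2), (15, 5)]
Unfold 4 (reflect across v@8): 48 holes -> [(0, 2), (0, 5), (0, 10), (0, 13), (2, 0), (2, 7), (2, 8), (2, 15), (3, 3), (3, 4), (3, 11), (3, 12), (4, 3), (4, 4), (4, 11), (4, 12), (5, 0), (5, 7), (5, 8), (5, 15), (7, 2), (7, 5), (7, 10), (7, 13), (8, 2), (8, 5), (8, 10), (8, 13), (10, 0), (10, 7), (10, 8), (10, 15), (11, 3), (11, 4), (11, 11), (11, 12), (12, 3), (12, 4), (12, 11), (12, 12), (13, 0), (13, 7), (13, 8), (13, 15), (15, 2), (15, 5), (15, 10), (15, 13)]
Unfold 5 (reflect across v@16): 96 holes -> [(0, 2), (0, 5), (0, 10), (0, 13), (0, 18), (0, 21), (0, 26), (0, 29), (2, 0), (2, 7), (2, 8), (2, 15), (2, 16), (2, 23), (2, 24), (2, 31), (3, 3), (3, 4), (3, 11), (3, 12), (3, 19), (3, 20), (3, 27), (3, 28), (4, 3), (4, 4), (4, 11), (4, 12), (4, 19), (4, 20), (4, 27), (4, 28), (5, 0), (5, 7), (5, 8), (5, 15), (5, 16), (5, 23), (5, 24), (5, 31), (7, 2), (7, 5), (7, 10), (7, 13), (7, 18), (7, 21), (7, 26), (7, 29), (8, 2), (8, 5), (8, 10), (8, 13), (8, 18), (8, 21), (8, 26), (8, 29), (10, 0), (10, 7), (10, 8), (10, 15), (10, 16), (10, 23), (10, 24), (10, 31), (11, 3), (11, 4), (11, 11), (11, 12), (11, 19), (11, 20), (11, 27), (11, 28), (12, 3), (12, 4), (12, 11), (12, 12), (12, 19), (12, 20), (12, 27), (12, 28), (13, 0), (13, 7), (13, 8), (13, 15), (13, 16), (13, 23), (13, 24), (13, 31), (15, 2), (15, 5), (15, 10), (15, 13), (15, 18), (15, 21), (15, 26), (15, 29)]
Holes: [(0, 2), (0, 5), (0, 10), (0, 13), (0, 18), (0, 21), (0, 26), (0, 29), (2, 0), (2, 7), (2, 8), (2, 15), (2, 16), (2, 23), (2, 24), (2, 31), (3, 3), (3, 4), (3, 11), (3, 12), (3, 19), (3, 20), (3, 27), (3, 28), (4, 3), (4, 4), (4, 11), (4, 12), (4, 19), (4, 20), (4, 27), (4, 28), (5, 0), (5, 7), (5, 8), (5, 15), (5, 16), (5, 23), (5, 24), (5, 31), (7, 2), (7, 5), (7, 10), (7, 13), (7, 18), (7, 21), (7, 26), (7, 29), (8, 2), (8, 5), (8, 10), (8, 13), (8, 18), (8, 21), (8, 26), (8, 29), (10, 0), (10, 7), (10, 8), (10, 15), (10, 16), (10, 23), (10, 24), (10, 31), (11, 3), (11, 4), (11, 11), (11, 12), (11, 19), (11, 20), (11, 27), (11, 28), (12, 3), (12, 4), (12, 11), (12, 12), (12, 19), (12, 20), (12, 27), (12, 28), (13, 0), (13, 7), (13, 8), (13, 15), (13, 16), (13, 23), (13, 24), (13, 31), (15, 2), (15, 5), (15, 10), (15, 13), (15, 18), (15, 21), (15, 26), (15, 29)]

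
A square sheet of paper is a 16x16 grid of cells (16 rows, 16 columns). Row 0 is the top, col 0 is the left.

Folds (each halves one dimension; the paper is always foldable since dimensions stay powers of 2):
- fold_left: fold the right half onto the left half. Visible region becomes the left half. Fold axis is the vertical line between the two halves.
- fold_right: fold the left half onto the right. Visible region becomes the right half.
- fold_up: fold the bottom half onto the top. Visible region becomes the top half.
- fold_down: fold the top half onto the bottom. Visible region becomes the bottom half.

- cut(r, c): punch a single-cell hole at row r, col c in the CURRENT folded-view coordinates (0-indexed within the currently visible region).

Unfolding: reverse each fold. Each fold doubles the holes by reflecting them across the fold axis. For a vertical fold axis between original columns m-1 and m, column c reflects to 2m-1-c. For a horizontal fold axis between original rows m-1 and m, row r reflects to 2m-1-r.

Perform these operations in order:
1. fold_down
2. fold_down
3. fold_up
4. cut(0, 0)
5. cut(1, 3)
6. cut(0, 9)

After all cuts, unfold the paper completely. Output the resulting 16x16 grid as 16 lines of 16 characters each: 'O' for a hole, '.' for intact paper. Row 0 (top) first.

Answer: O........O......
...O............
...O............
O........O......
O........O......
...O............
...O............
O........O......
O........O......
...O............
...O............
O........O......
O........O......
...O............
...O............
O........O......

Derivation:
Op 1 fold_down: fold axis h@8; visible region now rows[8,16) x cols[0,16) = 8x16
Op 2 fold_down: fold axis h@12; visible region now rows[12,16) x cols[0,16) = 4x16
Op 3 fold_up: fold axis h@14; visible region now rows[12,14) x cols[0,16) = 2x16
Op 4 cut(0, 0): punch at orig (12,0); cuts so far [(12, 0)]; region rows[12,14) x cols[0,16) = 2x16
Op 5 cut(1, 3): punch at orig (13,3); cuts so far [(12, 0), (13, 3)]; region rows[12,14) x cols[0,16) = 2x16
Op 6 cut(0, 9): punch at orig (12,9); cuts so far [(12, 0), (12, 9), (13, 3)]; region rows[12,14) x cols[0,16) = 2x16
Unfold 1 (reflect across h@14): 6 holes -> [(12, 0), (12, 9), (13, 3), (14, 3), (15, 0), (15, 9)]
Unfold 2 (reflect across h@12): 12 holes -> [(8, 0), (8, 9), (9, 3), (10, 3), (11, 0), (11, 9), (12, 0), (12, 9), (13, 3), (14, 3), (15, 0), (15, 9)]
Unfold 3 (reflect across h@8): 24 holes -> [(0, 0), (0, 9), (1, 3), (2, 3), (3, 0), (3, 9), (4, 0), (4, 9), (5, 3), (6, 3), (7, 0), (7, 9), (8, 0), (8, 9), (9, 3), (10, 3), (11, 0), (11, 9), (12, 0), (12, 9), (13, 3), (14, 3), (15, 0), (15, 9)]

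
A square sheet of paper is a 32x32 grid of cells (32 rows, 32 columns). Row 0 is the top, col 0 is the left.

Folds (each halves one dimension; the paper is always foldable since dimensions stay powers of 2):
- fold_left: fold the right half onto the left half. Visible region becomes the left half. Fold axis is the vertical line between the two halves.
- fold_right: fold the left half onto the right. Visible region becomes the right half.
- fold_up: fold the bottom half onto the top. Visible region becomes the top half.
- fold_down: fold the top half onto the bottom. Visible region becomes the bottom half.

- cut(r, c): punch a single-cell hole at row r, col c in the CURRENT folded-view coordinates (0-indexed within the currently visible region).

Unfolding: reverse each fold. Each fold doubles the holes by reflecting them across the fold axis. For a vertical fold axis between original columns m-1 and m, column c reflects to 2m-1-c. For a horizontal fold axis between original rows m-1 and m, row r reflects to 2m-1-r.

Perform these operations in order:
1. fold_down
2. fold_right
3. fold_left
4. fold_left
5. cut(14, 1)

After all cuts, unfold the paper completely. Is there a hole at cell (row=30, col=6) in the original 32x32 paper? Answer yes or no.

Op 1 fold_down: fold axis h@16; visible region now rows[16,32) x cols[0,32) = 16x32
Op 2 fold_right: fold axis v@16; visible region now rows[16,32) x cols[16,32) = 16x16
Op 3 fold_left: fold axis v@24; visible region now rows[16,32) x cols[16,24) = 16x8
Op 4 fold_left: fold axis v@20; visible region now rows[16,32) x cols[16,20) = 16x4
Op 5 cut(14, 1): punch at orig (30,17); cuts so far [(30, 17)]; region rows[16,32) x cols[16,20) = 16x4
Unfold 1 (reflect across v@20): 2 holes -> [(30, 17), (30, 22)]
Unfold 2 (reflect across v@24): 4 holes -> [(30, 17), (30, 22), (30, 25), (30, 30)]
Unfold 3 (reflect across v@16): 8 holes -> [(30, 1), (30, 6), (30, 9), (30, 14), (30, 17), (30, 22), (30, 25), (30, 30)]
Unfold 4 (reflect across h@16): 16 holes -> [(1, 1), (1, 6), (1, 9), (1, 14), (1, 17), (1, 22), (1, 25), (1, 30), (30, 1), (30, 6), (30, 9), (30, 14), (30, 17), (30, 22), (30, 25), (30, 30)]
Holes: [(1, 1), (1, 6), (1, 9), (1, 14), (1, 17), (1, 22), (1, 25), (1, 30), (30, 1), (30, 6), (30, 9), (30, 14), (30, 17), (30, 22), (30, 25), (30, 30)]

Answer: yes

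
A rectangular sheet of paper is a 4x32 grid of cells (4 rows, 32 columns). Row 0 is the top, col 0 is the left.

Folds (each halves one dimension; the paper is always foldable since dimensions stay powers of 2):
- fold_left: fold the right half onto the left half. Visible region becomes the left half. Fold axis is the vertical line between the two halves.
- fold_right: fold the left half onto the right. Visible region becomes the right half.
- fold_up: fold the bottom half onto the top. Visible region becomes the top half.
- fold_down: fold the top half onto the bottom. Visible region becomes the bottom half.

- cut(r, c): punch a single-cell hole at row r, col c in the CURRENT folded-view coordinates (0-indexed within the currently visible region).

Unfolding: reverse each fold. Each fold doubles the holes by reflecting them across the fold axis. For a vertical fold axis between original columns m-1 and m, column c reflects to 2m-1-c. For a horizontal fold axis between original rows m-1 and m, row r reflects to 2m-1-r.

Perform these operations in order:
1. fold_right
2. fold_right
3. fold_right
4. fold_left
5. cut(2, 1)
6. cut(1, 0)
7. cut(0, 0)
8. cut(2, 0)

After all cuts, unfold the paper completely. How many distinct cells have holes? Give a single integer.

Op 1 fold_right: fold axis v@16; visible region now rows[0,4) x cols[16,32) = 4x16
Op 2 fold_right: fold axis v@24; visible region now rows[0,4) x cols[24,32) = 4x8
Op 3 fold_right: fold axis v@28; visible region now rows[0,4) x cols[28,32) = 4x4
Op 4 fold_left: fold axis v@30; visible region now rows[0,4) x cols[28,30) = 4x2
Op 5 cut(2, 1): punch at orig (2,29); cuts so far [(2, 29)]; region rows[0,4) x cols[28,30) = 4x2
Op 6 cut(1, 0): punch at orig (1,28); cuts so far [(1, 28), (2, 29)]; region rows[0,4) x cols[28,30) = 4x2
Op 7 cut(0, 0): punch at orig (0,28); cuts so far [(0, 28), (1, 28), (2, 29)]; region rows[0,4) x cols[28,30) = 4x2
Op 8 cut(2, 0): punch at orig (2,28); cuts so far [(0, 28), (1, 28), (2, 28), (2, 29)]; region rows[0,4) x cols[28,30) = 4x2
Unfold 1 (reflect across v@30): 8 holes -> [(0, 28), (0, 31), (1, 28), (1, 31), (2, 28), (2, 29), (2, 30), (2, 31)]
Unfold 2 (reflect across v@28): 16 holes -> [(0, 24), (0, 27), (0, 28), (0, 31), (1, 24), (1, 27), (1, 28), (1, 31), (2, 24), (2, 25), (2, 26), (2, 27), (2, 28), (2, 29), (2, 30), (2, 31)]
Unfold 3 (reflect across v@24): 32 holes -> [(0, 16), (0, 19), (0, 20), (0, 23), (0, 24), (0, 27), (0, 28), (0, 31), (1, 16), (1, 19), (1, 20), (1, 23), (1, 24), (1, 27), (1, 28), (1, 31), (2, 16), (2, 17), (2, 18), (2, 19), (2, 20), (2, 21), (2, 22), (2, 23), (2, 24), (2, 25), (2, 26), (2, 27), (2, 28), (2, 29), (2, 30), (2, 31)]
Unfold 4 (reflect across v@16): 64 holes -> [(0, 0), (0, 3), (0, 4), (0, 7), (0, 8), (0, 11), (0, 12), (0, 15), (0, 16), (0, 19), (0, 20), (0, 23), (0, 24), (0, 27), (0, 28), (0, 31), (1, 0), (1, 3), (1, 4), (1, 7), (1, 8), (1, 11), (1, 12), (1, 15), (1, 16), (1, 19), (1, 20), (1, 23), (1, 24), (1, 27), (1, 28), (1, 31), (2, 0), (2, 1), (2, 2), (2, 3), (2, 4), (2, 5), (2, 6), (2, 7), (2, 8), (2, 9), (2, 10), (2, 11), (2, 12), (2, 13), (2, 14), (2, 15), (2, 16), (2, 17), (2, 18), (2, 19), (2, 20), (2, 21), (2, 22), (2, 23), (2, 24), (2, 25), (2, 26), (2, 27), (2, 28), (2, 29), (2, 30), (2, 31)]

Answer: 64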